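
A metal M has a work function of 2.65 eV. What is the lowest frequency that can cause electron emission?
6.4077e+14 Hz

The threshold frequency is when the photon energy equals the work function:
hf₀ = φ

Solving for f₀:
f₀ = φ/h = (2.65 eV × 1.602×10⁻¹⁹ J/eV) / (6.626×10⁻³⁴ J·s)
f₀ = 6.4077e+14 Hz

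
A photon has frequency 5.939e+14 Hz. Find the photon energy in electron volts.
2.4562 eV

Using E = hf:

E = hf = (6.626×10⁻³⁴ J·s)(5.939e+14 Hz)
E = 2.4562 eV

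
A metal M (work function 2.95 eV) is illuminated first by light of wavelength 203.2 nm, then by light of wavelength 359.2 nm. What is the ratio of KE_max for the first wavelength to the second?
6.2821

Using Einstein's equation: KE_max = hc/λ - φ

For λ₁ = 203.2 nm:
E₁ = hc/λ₁ = 6.1016 eV
KE₁ = E₁ - φ = 6.1016 - 2.95 = 3.1516 eV

For λ₂ = 359.2 nm:
E₂ = hc/λ₂ = 3.4517 eV
KE₂ = E₂ - φ = 3.4517 - 2.95 = 0.5017 eV

Ratio: KE₁/KE₂ = 3.1516/0.5017 = 6.2821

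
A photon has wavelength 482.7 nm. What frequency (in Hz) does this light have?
6.2107e+14 Hz

Using the wave equation: c = fλ

Solving for frequency:
f = c/λ = (3×10⁸ m/s) / (482.7×10⁻⁹ m)
f = 6.2107e+14 Hz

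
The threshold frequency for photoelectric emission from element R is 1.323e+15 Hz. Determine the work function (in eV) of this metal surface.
5.47 eV

At the threshold frequency, photon energy equals work function:
φ = hf₀

Calculating:
φ = (6.626×10⁻³⁴ J·s)(1.323e+15 Hz)
φ = 5.47 eV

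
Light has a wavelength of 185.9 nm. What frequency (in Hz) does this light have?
1.6127e+15 Hz

Using the wave equation: c = fλ

Solving for frequency:
f = c/λ = (3×10⁸ m/s) / (185.9×10⁻⁹ m)
f = 1.6127e+15 Hz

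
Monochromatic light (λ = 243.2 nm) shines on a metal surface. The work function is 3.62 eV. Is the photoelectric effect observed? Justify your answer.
Yes

For photoemission, the photon energy must exceed the work function.

Photon energy: E = hc/λ = 5.0980 eV
Work function: φ = 3.62 eV

Since E_photon (5.0980 eV) > φ (3.62 eV), photoemission WILL occur.
The threshold wavelength is λ₀ = hc/φ = 342.5 nm.
Since 243.2 nm < 342.5 nm, the light has sufficient energy.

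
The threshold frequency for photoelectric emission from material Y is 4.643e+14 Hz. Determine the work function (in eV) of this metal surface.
1.92 eV

At the threshold frequency, photon energy equals work function:
φ = hf₀

Calculating:
φ = (6.626×10⁻³⁴ J·s)(4.643e+14 Hz)
φ = 1.92 eV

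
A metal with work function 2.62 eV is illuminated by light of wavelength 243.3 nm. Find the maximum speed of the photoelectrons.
9.3325e+05 m/s

First, find the maximum kinetic energy:
E_photon = hc/λ = 5.0959 eV
KE_max = E_photon - φ = 5.0959 - 2.62 = 2.4759 eV

Convert to Joules: KE_max = 2.4759 × 1.602×10⁻¹⁹ J = 3.9669e-19 J

Then use KE = ½mv² to find velocity:
v = √(2·KE/m) = √(2 × 3.9669e-19 J / 9.109e-31 kg)
v = 9.3325e+05 m/s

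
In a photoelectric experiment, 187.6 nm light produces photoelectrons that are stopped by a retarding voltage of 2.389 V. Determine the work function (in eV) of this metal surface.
4.22 eV

The stopping potential gives the maximum kinetic energy: KE_max = eV_s = 2.389 eV

From Einstein's photoelectric equation: KE_max = hc/λ - φ
Rearranging: φ = hc/λ - KE_max

Calculate photon energy:
E_photon = hc/λ = (6.626×10⁻³⁴ J·s)(3×10⁸ m/s) / (187.6×10⁻⁹ m) = 6.6090 eV

Therefore:
φ = 6.6090 - 2.389 = 4.22 eV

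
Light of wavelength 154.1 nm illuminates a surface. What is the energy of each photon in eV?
8.0457 eV

Using E = hf = hc/λ:

E = hc/λ = (6.626×10⁻³⁴ J·s)(3×10⁸ m/s) / (154.1×10⁻⁹ m)
E = 8.0457 eV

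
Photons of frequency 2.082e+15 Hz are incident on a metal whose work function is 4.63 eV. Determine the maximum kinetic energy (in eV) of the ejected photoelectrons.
3.9805 eV

Using Einstein's photoelectric equation: KE_max = hf - φ

First, calculate the photon energy:
E_photon = hf = (6.626×10⁻³⁴ J·s)(2.082e+15 Hz)
E_photon = 8.6105 eV

Then, the maximum kinetic energy:
KE_max = E_photon - φ = 8.6105 eV - 4.63 eV = 3.9805 eV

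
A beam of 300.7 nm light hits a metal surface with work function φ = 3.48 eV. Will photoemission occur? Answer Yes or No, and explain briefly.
Yes

For photoemission, the photon energy must exceed the work function.

Photon energy: E = hc/λ = 4.1232 eV
Work function: φ = 3.48 eV

Since E_photon (4.1232 eV) > φ (3.48 eV), photoemission WILL occur.
The threshold wavelength is λ₀ = hc/φ = 356.3 nm.
Since 300.7 nm < 356.3 nm, the light has sufficient energy.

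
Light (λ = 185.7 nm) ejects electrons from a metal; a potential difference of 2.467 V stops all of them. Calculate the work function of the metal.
4.21 eV

The stopping potential gives the maximum kinetic energy: KE_max = eV_s = 2.467 eV

From Einstein's photoelectric equation: KE_max = hc/λ - φ
Rearranging: φ = hc/λ - KE_max

Calculate photon energy:
E_photon = hc/λ = (6.626×10⁻³⁴ J·s)(3×10⁸ m/s) / (185.7×10⁻⁹ m) = 6.6766 eV

Therefore:
φ = 6.6766 - 2.467 = 4.21 eV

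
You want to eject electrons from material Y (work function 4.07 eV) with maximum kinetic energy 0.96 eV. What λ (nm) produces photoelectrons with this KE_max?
246.49 nm

From Einstein's equation: KE_max = hc/λ - φ

Rearranging for λ:
hc/λ = KE_max + φ
λ = hc/(KE_max + φ)

Required photon energy:
E_photon = KE_max + φ = 0.96 + 4.07 = 5.03 eV

Required wavelength:
λ = hc/E_photon = (6.626×10⁻³⁴)(3×10⁸) / (5.03 × 1.602×10⁻¹⁹)
λ = 246.49 nm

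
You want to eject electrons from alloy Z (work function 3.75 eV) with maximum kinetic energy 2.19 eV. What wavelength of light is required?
208.73 nm

From Einstein's equation: KE_max = hc/λ - φ

Rearranging for λ:
hc/λ = KE_max + φ
λ = hc/(KE_max + φ)

Required photon energy:
E_photon = KE_max + φ = 2.19 + 3.75 = 5.94 eV

Required wavelength:
λ = hc/E_photon = (6.626×10⁻³⁴)(3×10⁸) / (5.94 × 1.602×10⁻¹⁹)
λ = 208.73 nm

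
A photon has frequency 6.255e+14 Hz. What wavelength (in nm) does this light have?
479.28 nm

Using the wave equation: c = fλ

Solving for wavelength:
λ = c/f = (3×10⁸ m/s) / (6.255e+14 Hz)
λ = 479.28 nm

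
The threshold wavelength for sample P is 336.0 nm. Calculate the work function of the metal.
3.69 eV

At the threshold wavelength, photon energy equals work function:
φ = hc/λ₀

Calculating:
φ = (6.626×10⁻³⁴ J·s)(3×10⁸ m/s) / (336.0×10⁻⁹ m)
φ = 3.69 eV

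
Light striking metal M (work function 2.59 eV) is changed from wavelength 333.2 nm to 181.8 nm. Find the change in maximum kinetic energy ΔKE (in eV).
3.0988 eV

Using Einstein's equation: KE_max = hc/λ - φ

For λ₁ = 333.2 nm:
KE₁ = hc/λ₁ - φ = 3.7210 - 2.59 = 1.1310 eV

For λ₂ = 181.8 nm:
KE₂ = hc/λ₂ - φ = 6.8198 - 2.59 = 4.2298 eV

Change in KE:
ΔKE = KE₂ - KE₁ = 4.2298 - 1.1310 = 3.0988 eV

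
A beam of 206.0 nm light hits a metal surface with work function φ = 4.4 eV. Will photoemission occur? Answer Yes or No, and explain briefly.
Yes

For photoemission, the photon energy must exceed the work function.

Photon energy: E = hc/λ = 6.0187 eV
Work function: φ = 4.4 eV

Since E_photon (6.0187 eV) > φ (4.4 eV), photoemission WILL occur.
The threshold wavelength is λ₀ = hc/φ = 281.8 nm.
Since 206.0 nm < 281.8 nm, the light has sufficient energy.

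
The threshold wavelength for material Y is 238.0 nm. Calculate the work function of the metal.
5.21 eV

At the threshold wavelength, photon energy equals work function:
φ = hc/λ₀

Calculating:
φ = (6.626×10⁻³⁴ J·s)(3×10⁸ m/s) / (238.0×10⁻⁹ m)
φ = 5.21 eV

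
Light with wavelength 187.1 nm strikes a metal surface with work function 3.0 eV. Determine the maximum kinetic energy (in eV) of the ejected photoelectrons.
3.6266 eV

Using Einstein's photoelectric equation: KE_max = hf - φ = hc/λ - φ

First, calculate the photon energy:
E_photon = hc/λ = (6.626×10⁻³⁴ J·s)(3×10⁸ m/s) / (187.1×10⁻⁹ m)
E_photon = 6.6266 eV

Then, the maximum kinetic energy:
KE_max = E_photon - φ = 6.6266 eV - 3.0 eV = 3.6266 eV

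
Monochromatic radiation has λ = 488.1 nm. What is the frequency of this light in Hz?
6.1420e+14 Hz

Using the wave equation: c = fλ

Solving for frequency:
f = c/λ = (3×10⁸ m/s) / (488.1×10⁻⁹ m)
f = 6.1420e+14 Hz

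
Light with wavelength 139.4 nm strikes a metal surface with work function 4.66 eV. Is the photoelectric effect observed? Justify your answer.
Yes

For photoemission, the photon energy must exceed the work function.

Photon energy: E = hc/λ = 8.8941 eV
Work function: φ = 4.66 eV

Since E_photon (8.8941 eV) > φ (4.66 eV), photoemission WILL occur.
The threshold wavelength is λ₀ = hc/φ = 266.1 nm.
Since 139.4 nm < 266.1 nm, the light has sufficient energy.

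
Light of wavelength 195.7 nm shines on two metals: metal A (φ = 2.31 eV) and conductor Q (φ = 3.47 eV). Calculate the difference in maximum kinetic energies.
1.1600 eV

Using KE_max = hc/λ - φ for each metal:

Photon energy: E = hc/λ = 6.3354 eV

For metal A (φ₁ = 2.31 eV):
KE₁ = E - φ₁ = 6.3354 - 2.31 = 4.0254 eV

For conductor Q (φ₂ = 3.47 eV):
KE₂ = E - φ₂ = 6.3354 - 3.47 = 2.8654 eV

Difference:
ΔKE = KE₁ - KE₂ = 4.0254 - 2.8654 = 1.1600 eV

Note: The difference equals the difference in work functions: 3.47 - 2.31 = 1.16 eV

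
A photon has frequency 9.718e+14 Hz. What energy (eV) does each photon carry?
4.0190 eV

Using E = hf:

E = hf = (6.626×10⁻³⁴ J·s)(9.718e+14 Hz)
E = 4.0190 eV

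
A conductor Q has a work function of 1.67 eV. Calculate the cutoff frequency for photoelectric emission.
4.0380e+14 Hz

The threshold frequency is when the photon energy equals the work function:
hf₀ = φ

Solving for f₀:
f₀ = φ/h = (1.67 eV × 1.602×10⁻¹⁹ J/eV) / (6.626×10⁻³⁴ J·s)
f₀ = 4.0380e+14 Hz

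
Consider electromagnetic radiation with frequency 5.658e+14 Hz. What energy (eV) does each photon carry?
2.3400 eV

Using E = hf:

E = hf = (6.626×10⁻³⁴ J·s)(5.658e+14 Hz)
E = 2.3400 eV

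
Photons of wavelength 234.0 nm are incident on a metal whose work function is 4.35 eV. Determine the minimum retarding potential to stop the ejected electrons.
0.9485 V

The stopping potential V_s satisfies: eV_s = KE_max

First, find KE_max using Einstein's equation:
E_photon = hc/λ = 5.2985 eV
KE_max = E_photon - φ = 5.2985 - 4.35 = 0.9485 eV

Since eV_s = KE_max:
V_s = KE_max/e = 0.9485 V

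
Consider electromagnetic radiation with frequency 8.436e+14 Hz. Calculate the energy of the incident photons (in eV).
3.4888 eV

Using E = hf:

E = hf = (6.626×10⁻³⁴ J·s)(8.436e+14 Hz)
E = 3.4888 eV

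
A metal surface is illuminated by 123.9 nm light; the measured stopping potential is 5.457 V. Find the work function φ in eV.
4.55 eV

The stopping potential gives the maximum kinetic energy: KE_max = eV_s = 5.457 eV

From Einstein's photoelectric equation: KE_max = hc/λ - φ
Rearranging: φ = hc/λ - KE_max

Calculate photon energy:
E_photon = hc/λ = (6.626×10⁻³⁴ J·s)(3×10⁸ m/s) / (123.9×10⁻⁹ m) = 10.0068 eV

Therefore:
φ = 10.0068 - 5.457 = 4.55 eV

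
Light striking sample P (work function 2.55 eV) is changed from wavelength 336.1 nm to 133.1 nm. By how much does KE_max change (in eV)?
5.6262 eV

Using Einstein's equation: KE_max = hc/λ - φ

For λ₁ = 336.1 nm:
KE₁ = hc/λ₁ - φ = 3.6889 - 2.55 = 1.1389 eV

For λ₂ = 133.1 nm:
KE₂ = hc/λ₂ - φ = 9.3151 - 2.55 = 6.7651 eV

Change in KE:
ΔKE = KE₂ - KE₁ = 6.7651 - 1.1389 = 5.6262 eV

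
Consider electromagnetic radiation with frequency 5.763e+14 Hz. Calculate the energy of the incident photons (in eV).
2.3834 eV

Using E = hf:

E = hf = (6.626×10⁻³⁴ J·s)(5.763e+14 Hz)
E = 2.3834 eV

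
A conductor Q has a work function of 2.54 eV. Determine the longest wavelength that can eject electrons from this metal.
488.13 nm

The threshold wavelength is when the photon energy equals the work function:
hc/λ₀ = φ

Solving for λ₀:
λ₀ = hc/φ = (6.626×10⁻³⁴ J·s)(3×10⁸ m/s) / (2.54 eV × 1.602×10⁻¹⁹ J/eV)
λ₀ = 488.13 nm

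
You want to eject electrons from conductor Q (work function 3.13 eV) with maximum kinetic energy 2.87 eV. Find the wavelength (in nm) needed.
206.64 nm

From Einstein's equation: KE_max = hc/λ - φ

Rearranging for λ:
hc/λ = KE_max + φ
λ = hc/(KE_max + φ)

Required photon energy:
E_photon = KE_max + φ = 2.87 + 3.13 = 6.00 eV

Required wavelength:
λ = hc/E_photon = (6.626×10⁻³⁴)(3×10⁸) / (6.00 × 1.602×10⁻¹⁹)
λ = 206.64 nm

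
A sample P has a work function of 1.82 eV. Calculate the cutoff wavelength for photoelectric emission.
681.23 nm

The threshold wavelength is when the photon energy equals the work function:
hc/λ₀ = φ

Solving for λ₀:
λ₀ = hc/φ = (6.626×10⁻³⁴ J·s)(3×10⁸ m/s) / (1.82 eV × 1.602×10⁻¹⁹ J/eV)
λ₀ = 681.23 nm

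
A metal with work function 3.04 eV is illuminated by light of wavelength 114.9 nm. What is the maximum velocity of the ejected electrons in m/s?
1.6512e+06 m/s

First, find the maximum kinetic energy:
E_photon = hc/λ = 10.7906 eV
KE_max = E_photon - φ = 10.7906 - 3.04 = 7.7506 eV

Convert to Joules: KE_max = 7.7506 × 1.602×10⁻¹⁹ J = 1.2418e-18 J

Then use KE = ½mv² to find velocity:
v = √(2·KE/m) = √(2 × 1.2418e-18 J / 9.109e-31 kg)
v = 1.6512e+06 m/s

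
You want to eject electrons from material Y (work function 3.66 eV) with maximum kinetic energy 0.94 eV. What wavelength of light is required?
269.53 nm

From Einstein's equation: KE_max = hc/λ - φ

Rearranging for λ:
hc/λ = KE_max + φ
λ = hc/(KE_max + φ)

Required photon energy:
E_photon = KE_max + φ = 0.94 + 3.66 = 4.60 eV

Required wavelength:
λ = hc/E_photon = (6.626×10⁻³⁴)(3×10⁸) / (4.60 × 1.602×10⁻¹⁹)
λ = 269.53 nm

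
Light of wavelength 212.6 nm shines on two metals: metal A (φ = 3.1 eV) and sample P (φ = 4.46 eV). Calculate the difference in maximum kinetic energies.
1.3600 eV

Using KE_max = hc/λ - φ for each metal:

Photon energy: E = hc/λ = 5.8318 eV

For metal A (φ₁ = 3.1 eV):
KE₁ = E - φ₁ = 5.8318 - 3.1 = 2.7318 eV

For sample P (φ₂ = 4.46 eV):
KE₂ = E - φ₂ = 5.8318 - 4.46 = 1.3718 eV

Difference:
ΔKE = KE₁ - KE₂ = 2.7318 - 1.3718 = 1.3600 eV

Note: The difference equals the difference in work functions: 4.46 - 3.1 = 1.36 eV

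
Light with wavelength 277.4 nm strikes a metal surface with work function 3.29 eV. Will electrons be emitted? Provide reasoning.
Yes

For photoemission, the photon energy must exceed the work function.

Photon energy: E = hc/λ = 4.4695 eV
Work function: φ = 3.29 eV

Since E_photon (4.4695 eV) > φ (3.29 eV), photoemission WILL occur.
The threshold wavelength is λ₀ = hc/φ = 376.9 nm.
Since 277.4 nm < 376.9 nm, the light has sufficient energy.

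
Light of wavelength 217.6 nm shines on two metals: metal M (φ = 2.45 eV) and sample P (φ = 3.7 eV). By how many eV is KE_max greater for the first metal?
1.2500 eV

Using KE_max = hc/λ - φ for each metal:

Photon energy: E = hc/λ = 5.6978 eV

For metal M (φ₁ = 2.45 eV):
KE₁ = E - φ₁ = 5.6978 - 2.45 = 3.2478 eV

For sample P (φ₂ = 3.7 eV):
KE₂ = E - φ₂ = 5.6978 - 3.7 = 1.9978 eV

Difference:
ΔKE = KE₁ - KE₂ = 3.2478 - 1.9978 = 1.2500 eV

Note: The difference equals the difference in work functions: 3.7 - 2.45 = 1.25 eV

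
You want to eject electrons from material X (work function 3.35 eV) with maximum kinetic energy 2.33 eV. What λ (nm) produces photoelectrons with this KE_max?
218.28 nm

From Einstein's equation: KE_max = hc/λ - φ

Rearranging for λ:
hc/λ = KE_max + φ
λ = hc/(KE_max + φ)

Required photon energy:
E_photon = KE_max + φ = 2.33 + 3.35 = 5.68 eV

Required wavelength:
λ = hc/E_photon = (6.626×10⁻³⁴)(3×10⁸) / (5.68 × 1.602×10⁻¹⁹)
λ = 218.28 nm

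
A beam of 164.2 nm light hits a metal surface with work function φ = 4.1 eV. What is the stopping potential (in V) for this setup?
3.4508 V

The stopping potential V_s satisfies: eV_s = KE_max

First, find KE_max using Einstein's equation:
E_photon = hc/λ = 7.5508 eV
KE_max = E_photon - φ = 7.5508 - 4.1 = 3.4508 eV

Since eV_s = KE_max:
V_s = KE_max/e = 3.4508 V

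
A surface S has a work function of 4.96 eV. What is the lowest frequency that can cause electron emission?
1.1993e+15 Hz

The threshold frequency is when the photon energy equals the work function:
hf₀ = φ

Solving for f₀:
f₀ = φ/h = (4.96 eV × 1.602×10⁻¹⁹ J/eV) / (6.626×10⁻³⁴ J·s)
f₀ = 1.1993e+15 Hz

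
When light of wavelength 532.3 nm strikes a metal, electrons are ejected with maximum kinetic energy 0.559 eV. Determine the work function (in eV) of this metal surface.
1.77 eV

From Einstein's photoelectric equation: KE_max = hf - φ = hc/λ - φ

Rearranging for φ:
φ = hc/λ - KE_max

Calculate photon energy:
E_photon = hc/λ = 2.3292 eV

Therefore:
φ = 2.3292 - 0.559 = 1.77 eV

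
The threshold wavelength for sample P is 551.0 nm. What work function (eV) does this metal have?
2.25 eV

At the threshold wavelength, photon energy equals work function:
φ = hc/λ₀

Calculating:
φ = (6.626×10⁻³⁴ J·s)(3×10⁸ m/s) / (551.0×10⁻⁹ m)
φ = 2.25 eV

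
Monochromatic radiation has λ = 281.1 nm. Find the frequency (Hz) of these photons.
1.0665e+15 Hz

Using the wave equation: c = fλ

Solving for frequency:
f = c/λ = (3×10⁸ m/s) / (281.1×10⁻⁹ m)
f = 1.0665e+15 Hz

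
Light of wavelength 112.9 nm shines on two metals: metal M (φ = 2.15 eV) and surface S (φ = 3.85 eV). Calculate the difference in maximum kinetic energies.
1.7000 eV

Using KE_max = hc/λ - φ for each metal:

Photon energy: E = hc/λ = 10.9818 eV

For metal M (φ₁ = 2.15 eV):
KE₁ = E - φ₁ = 10.9818 - 2.15 = 8.8318 eV

For surface S (φ₂ = 3.85 eV):
KE₂ = E - φ₂ = 10.9818 - 3.85 = 7.1318 eV

Difference:
ΔKE = KE₁ - KE₂ = 8.8318 - 7.1318 = 1.7000 eV

Note: The difference equals the difference in work functions: 3.85 - 2.15 = 1.70 eV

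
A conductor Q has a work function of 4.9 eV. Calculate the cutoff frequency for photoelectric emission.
1.1848e+15 Hz

The threshold frequency is when the photon energy equals the work function:
hf₀ = φ

Solving for f₀:
f₀ = φ/h = (4.9 eV × 1.602×10⁻¹⁹ J/eV) / (6.626×10⁻³⁴ J·s)
f₀ = 1.1848e+15 Hz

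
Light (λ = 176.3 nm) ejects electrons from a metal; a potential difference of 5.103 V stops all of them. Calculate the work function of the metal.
1.93 eV

The stopping potential gives the maximum kinetic energy: KE_max = eV_s = 5.103 eV

From Einstein's photoelectric equation: KE_max = hc/λ - φ
Rearranging: φ = hc/λ - KE_max

Calculate photon energy:
E_photon = hc/λ = (6.626×10⁻³⁴ J·s)(3×10⁸ m/s) / (176.3×10⁻⁹ m) = 7.0326 eV

Therefore:
φ = 7.0326 - 5.103 = 1.93 eV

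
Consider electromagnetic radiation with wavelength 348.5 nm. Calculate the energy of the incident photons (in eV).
3.5577 eV

Using E = hf = hc/λ:

E = hc/λ = (6.626×10⁻³⁴ J·s)(3×10⁸ m/s) / (348.5×10⁻⁹ m)
E = 3.5577 eV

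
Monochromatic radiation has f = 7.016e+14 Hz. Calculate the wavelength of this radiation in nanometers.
427.30 nm

Using the wave equation: c = fλ

Solving for wavelength:
λ = c/f = (3×10⁸ m/s) / (7.016e+14 Hz)
λ = 427.30 nm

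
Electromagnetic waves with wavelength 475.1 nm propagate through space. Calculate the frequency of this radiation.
6.3101e+14 Hz

Using the wave equation: c = fλ

Solving for frequency:
f = c/λ = (3×10⁸ m/s) / (475.1×10⁻⁹ m)
f = 6.3101e+14 Hz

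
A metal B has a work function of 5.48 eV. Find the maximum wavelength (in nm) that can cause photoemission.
226.25 nm

The threshold wavelength is when the photon energy equals the work function:
hc/λ₀ = φ

Solving for λ₀:
λ₀ = hc/φ = (6.626×10⁻³⁴ J·s)(3×10⁸ m/s) / (5.48 eV × 1.602×10⁻¹⁹ J/eV)
λ₀ = 226.25 nm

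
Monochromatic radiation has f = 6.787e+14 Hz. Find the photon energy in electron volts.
2.8069 eV

Using E = hf:

E = hf = (6.626×10⁻³⁴ J·s)(6.787e+14 Hz)
E = 2.8069 eV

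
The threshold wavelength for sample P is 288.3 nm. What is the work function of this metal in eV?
4.30 eV

At the threshold wavelength, photon energy equals work function:
φ = hc/λ₀

Calculating:
φ = (6.626×10⁻³⁴ J·s)(3×10⁸ m/s) / (288.3×10⁻⁹ m)
φ = 4.30 eV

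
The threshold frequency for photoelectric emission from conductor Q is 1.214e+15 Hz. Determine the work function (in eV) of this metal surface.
5.02 eV

At the threshold frequency, photon energy equals work function:
φ = hf₀

Calculating:
φ = (6.626×10⁻³⁴ J·s)(1.214e+15 Hz)
φ = 5.02 eV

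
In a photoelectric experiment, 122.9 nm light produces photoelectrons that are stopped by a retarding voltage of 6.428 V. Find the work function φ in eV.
3.66 eV

The stopping potential gives the maximum kinetic energy: KE_max = eV_s = 6.428 eV

From Einstein's photoelectric equation: KE_max = hc/λ - φ
Rearranging: φ = hc/λ - KE_max

Calculate photon energy:
E_photon = hc/λ = (6.626×10⁻³⁴ J·s)(3×10⁸ m/s) / (122.9×10⁻⁹ m) = 10.0882 eV

Therefore:
φ = 10.0882 - 6.428 = 3.66 eV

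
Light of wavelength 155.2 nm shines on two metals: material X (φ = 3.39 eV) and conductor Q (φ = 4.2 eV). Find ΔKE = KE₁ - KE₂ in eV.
0.8100 eV

Using KE_max = hc/λ - φ for each metal:

Photon energy: E = hc/λ = 7.9887 eV

For material X (φ₁ = 3.39 eV):
KE₁ = E - φ₁ = 7.9887 - 3.39 = 4.5987 eV

For conductor Q (φ₂ = 4.2 eV):
KE₂ = E - φ₂ = 7.9887 - 4.2 = 3.7887 eV

Difference:
ΔKE = KE₁ - KE₂ = 4.5987 - 3.7887 = 0.8100 eV

Note: The difference equals the difference in work functions: 4.2 - 3.39 = 0.81 eV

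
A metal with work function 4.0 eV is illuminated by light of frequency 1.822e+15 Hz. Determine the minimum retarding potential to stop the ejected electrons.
3.5352 V

The stopping potential V_s satisfies: eV_s = KE_max

First, find KE_max using Einstein's equation:
E_photon = hf = (6.626×10⁻³⁴ J·s)(1.822e+15 Hz) = 7.5352 eV
KE_max = E_photon - φ = 7.5352 - 4.0 = 3.5352 eV

Since eV_s = KE_max:
V_s = KE_max/e = 3.5352 V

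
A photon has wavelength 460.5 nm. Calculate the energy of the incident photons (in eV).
2.6924 eV

Using E = hf = hc/λ:

E = hc/λ = (6.626×10⁻³⁴ J·s)(3×10⁸ m/s) / (460.5×10⁻⁹ m)
E = 2.6924 eV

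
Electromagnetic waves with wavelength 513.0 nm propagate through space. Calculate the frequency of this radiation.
5.8439e+14 Hz

Using the wave equation: c = fλ

Solving for frequency:
f = c/λ = (3×10⁸ m/s) / (513.0×10⁻⁹ m)
f = 5.8439e+14 Hz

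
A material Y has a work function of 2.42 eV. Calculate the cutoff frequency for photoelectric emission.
5.8515e+14 Hz

The threshold frequency is when the photon energy equals the work function:
hf₀ = φ

Solving for f₀:
f₀ = φ/h = (2.42 eV × 1.602×10⁻¹⁹ J/eV) / (6.626×10⁻³⁴ J·s)
f₀ = 5.8515e+14 Hz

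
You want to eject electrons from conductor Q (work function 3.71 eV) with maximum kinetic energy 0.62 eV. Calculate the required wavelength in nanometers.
286.34 nm

From Einstein's equation: KE_max = hc/λ - φ

Rearranging for λ:
hc/λ = KE_max + φ
λ = hc/(KE_max + φ)

Required photon energy:
E_photon = KE_max + φ = 0.62 + 3.71 = 4.33 eV

Required wavelength:
λ = hc/E_photon = (6.626×10⁻³⁴)(3×10⁸) / (4.33 × 1.602×10⁻¹⁹)
λ = 286.34 nm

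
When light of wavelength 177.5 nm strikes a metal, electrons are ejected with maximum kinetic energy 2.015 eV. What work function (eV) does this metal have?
4.97 eV

From Einstein's photoelectric equation: KE_max = hf - φ = hc/λ - φ

Rearranging for φ:
φ = hc/λ - KE_max

Calculate photon energy:
E_photon = hc/λ = 6.9850 eV

Therefore:
φ = 6.9850 - 2.015 = 4.97 eV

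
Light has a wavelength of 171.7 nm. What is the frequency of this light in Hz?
1.7460e+15 Hz

Using the wave equation: c = fλ

Solving for frequency:
f = c/λ = (3×10⁸ m/s) / (171.7×10⁻⁹ m)
f = 1.7460e+15 Hz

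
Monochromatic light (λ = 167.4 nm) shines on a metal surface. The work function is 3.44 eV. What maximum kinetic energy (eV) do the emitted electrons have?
3.9665 eV

Using Einstein's photoelectric equation: KE_max = hf - φ = hc/λ - φ

First, calculate the photon energy:
E_photon = hc/λ = (6.626×10⁻³⁴ J·s)(3×10⁸ m/s) / (167.4×10⁻⁹ m)
E_photon = 7.4065 eV

Then, the maximum kinetic energy:
KE_max = E_photon - φ = 7.4065 eV - 3.44 eV = 3.9665 eV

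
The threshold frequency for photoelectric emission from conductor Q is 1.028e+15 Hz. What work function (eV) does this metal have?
4.25 eV

At the threshold frequency, photon energy equals work function:
φ = hf₀

Calculating:
φ = (6.626×10⁻³⁴ J·s)(1.028e+15 Hz)
φ = 4.25 eV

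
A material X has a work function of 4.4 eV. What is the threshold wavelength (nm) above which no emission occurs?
281.78 nm

The threshold wavelength is when the photon energy equals the work function:
hc/λ₀ = φ

Solving for λ₀:
λ₀ = hc/φ = (6.626×10⁻³⁴ J·s)(3×10⁸ m/s) / (4.4 eV × 1.602×10⁻¹⁹ J/eV)
λ₀ = 281.78 nm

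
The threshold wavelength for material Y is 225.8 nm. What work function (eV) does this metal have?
5.49 eV

At the threshold wavelength, photon energy equals work function:
φ = hc/λ₀

Calculating:
φ = (6.626×10⁻³⁴ J·s)(3×10⁸ m/s) / (225.8×10⁻⁹ m)
φ = 5.49 eV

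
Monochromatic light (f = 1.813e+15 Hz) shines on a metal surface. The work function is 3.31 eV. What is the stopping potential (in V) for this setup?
4.1880 V

The stopping potential V_s satisfies: eV_s = KE_max

First, find KE_max using Einstein's equation:
E_photon = hf = (6.626×10⁻³⁴ J·s)(1.813e+15 Hz) = 7.4980 eV
KE_max = E_photon - φ = 7.4980 - 3.31 = 4.1880 eV

Since eV_s = KE_max:
V_s = KE_max/e = 4.1880 V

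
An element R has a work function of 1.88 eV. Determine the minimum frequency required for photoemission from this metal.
4.5458e+14 Hz

The threshold frequency is when the photon energy equals the work function:
hf₀ = φ

Solving for f₀:
f₀ = φ/h = (1.88 eV × 1.602×10⁻¹⁹ J/eV) / (6.626×10⁻³⁴ J·s)
f₀ = 4.5458e+14 Hz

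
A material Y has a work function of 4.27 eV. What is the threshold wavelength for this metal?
290.36 nm

The threshold wavelength is when the photon energy equals the work function:
hc/λ₀ = φ

Solving for λ₀:
λ₀ = hc/φ = (6.626×10⁻³⁴ J·s)(3×10⁸ m/s) / (4.27 eV × 1.602×10⁻¹⁹ J/eV)
λ₀ = 290.36 nm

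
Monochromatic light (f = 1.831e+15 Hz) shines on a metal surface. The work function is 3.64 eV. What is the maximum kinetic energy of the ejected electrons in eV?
3.9324 eV

Using Einstein's photoelectric equation: KE_max = hf - φ

First, calculate the photon energy:
E_photon = hf = (6.626×10⁻³⁴ J·s)(1.831e+15 Hz)
E_photon = 7.5724 eV

Then, the maximum kinetic energy:
KE_max = E_photon - φ = 7.5724 eV - 3.64 eV = 3.9324 eV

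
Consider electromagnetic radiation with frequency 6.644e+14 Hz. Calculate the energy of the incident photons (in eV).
2.7477 eV

Using E = hf:

E = hf = (6.626×10⁻³⁴ J·s)(6.644e+14 Hz)
E = 2.7477 eV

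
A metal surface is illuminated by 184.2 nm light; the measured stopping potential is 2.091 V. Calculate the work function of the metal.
4.64 eV

The stopping potential gives the maximum kinetic energy: KE_max = eV_s = 2.091 eV

From Einstein's photoelectric equation: KE_max = hc/λ - φ
Rearranging: φ = hc/λ - KE_max

Calculate photon energy:
E_photon = hc/λ = (6.626×10⁻³⁴ J·s)(3×10⁸ m/s) / (184.2×10⁻⁹ m) = 6.7310 eV

Therefore:
φ = 6.7310 - 2.091 = 4.64 eV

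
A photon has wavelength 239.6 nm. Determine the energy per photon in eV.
5.1746 eV

Using E = hf = hc/λ:

E = hc/λ = (6.626×10⁻³⁴ J·s)(3×10⁸ m/s) / (239.6×10⁻⁹ m)
E = 5.1746 eV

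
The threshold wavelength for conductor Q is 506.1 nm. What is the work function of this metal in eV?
2.45 eV

At the threshold wavelength, photon energy equals work function:
φ = hc/λ₀

Calculating:
φ = (6.626×10⁻³⁴ J·s)(3×10⁸ m/s) / (506.1×10⁻⁹ m)
φ = 2.45 eV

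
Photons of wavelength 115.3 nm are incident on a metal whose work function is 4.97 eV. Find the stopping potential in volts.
5.7832 V

The stopping potential V_s satisfies: eV_s = KE_max

First, find KE_max using Einstein's equation:
E_photon = hc/λ = 10.7532 eV
KE_max = E_photon - φ = 10.7532 - 4.97 = 5.7832 eV

Since eV_s = KE_max:
V_s = KE_max/e = 5.7832 V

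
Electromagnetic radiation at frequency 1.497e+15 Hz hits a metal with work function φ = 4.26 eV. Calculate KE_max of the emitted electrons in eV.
1.9311 eV

Using Einstein's photoelectric equation: KE_max = hf - φ

First, calculate the photon energy:
E_photon = hf = (6.626×10⁻³⁴ J·s)(1.497e+15 Hz)
E_photon = 6.1911 eV

Then, the maximum kinetic energy:
KE_max = E_photon - φ = 6.1911 eV - 4.26 eV = 1.9311 eV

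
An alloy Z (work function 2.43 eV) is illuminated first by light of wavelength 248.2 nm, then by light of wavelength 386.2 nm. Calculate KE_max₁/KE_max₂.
3.2874

Using Einstein's equation: KE_max = hc/λ - φ

For λ₁ = 248.2 nm:
E₁ = hc/λ₁ = 4.9953 eV
KE₁ = E₁ - φ = 4.9953 - 2.43 = 2.5653 eV

For λ₂ = 386.2 nm:
E₂ = hc/λ₂ = 3.2104 eV
KE₂ = E₂ - φ = 3.2104 - 2.43 = 0.7804 eV

Ratio: KE₁/KE₂ = 2.5653/0.7804 = 3.2874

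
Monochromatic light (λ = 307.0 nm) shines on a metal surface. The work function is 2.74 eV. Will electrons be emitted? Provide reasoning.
Yes

For photoemission, the photon energy must exceed the work function.

Photon energy: E = hc/λ = 4.0386 eV
Work function: φ = 2.74 eV

Since E_photon (4.0386 eV) > φ (2.74 eV), photoemission WILL occur.
The threshold wavelength is λ₀ = hc/φ = 452.5 nm.
Since 307.0 nm < 452.5 nm, the light has sufficient energy.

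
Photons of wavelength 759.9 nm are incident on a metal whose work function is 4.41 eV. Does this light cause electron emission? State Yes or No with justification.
No

For photoemission, the photon energy must exceed the work function.

Photon energy: E = hc/λ = 1.6316 eV
Work function: φ = 4.41 eV

Since E_photon (1.6316 eV) < φ (4.41 eV), photoemission will NOT occur.
The threshold wavelength is λ₀ = hc/φ = 281.1 nm.
Since 759.9 nm > 281.1 nm, the photons lack sufficient energy.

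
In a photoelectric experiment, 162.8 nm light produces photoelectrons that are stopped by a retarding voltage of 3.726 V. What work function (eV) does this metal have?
3.89 eV

The stopping potential gives the maximum kinetic energy: KE_max = eV_s = 3.726 eV

From Einstein's photoelectric equation: KE_max = hc/λ - φ
Rearranging: φ = hc/λ - KE_max

Calculate photon energy:
E_photon = hc/λ = (6.626×10⁻³⁴ J·s)(3×10⁸ m/s) / (162.8×10⁻⁹ m) = 7.6157 eV

Therefore:
φ = 7.6157 - 3.726 = 3.89 eV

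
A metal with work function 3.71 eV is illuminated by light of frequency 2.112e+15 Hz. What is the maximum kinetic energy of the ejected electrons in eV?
5.0245 eV

Using Einstein's photoelectric equation: KE_max = hf - φ

First, calculate the photon energy:
E_photon = hf = (6.626×10⁻³⁴ J·s)(2.112e+15 Hz)
E_photon = 8.7345 eV

Then, the maximum kinetic energy:
KE_max = E_photon - φ = 8.7345 eV - 3.71 eV = 5.0245 eV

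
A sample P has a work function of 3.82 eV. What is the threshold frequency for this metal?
9.2367e+14 Hz

The threshold frequency is when the photon energy equals the work function:
hf₀ = φ

Solving for f₀:
f₀ = φ/h = (3.82 eV × 1.602×10⁻¹⁹ J/eV) / (6.626×10⁻³⁴ J·s)
f₀ = 9.2367e+14 Hz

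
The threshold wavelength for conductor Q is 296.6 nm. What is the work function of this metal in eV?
4.18 eV

At the threshold wavelength, photon energy equals work function:
φ = hc/λ₀

Calculating:
φ = (6.626×10⁻³⁴ J·s)(3×10⁸ m/s) / (296.6×10⁻⁹ m)
φ = 4.18 eV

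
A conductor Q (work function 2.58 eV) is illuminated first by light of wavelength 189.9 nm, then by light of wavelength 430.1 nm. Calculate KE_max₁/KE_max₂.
13.0464

Using Einstein's equation: KE_max = hc/λ - φ

For λ₁ = 189.9 nm:
E₁ = hc/λ₁ = 6.5289 eV
KE₁ = E₁ - φ = 6.5289 - 2.58 = 3.9489 eV

For λ₂ = 430.1 nm:
E₂ = hc/λ₂ = 2.8827 eV
KE₂ = E₂ - φ = 2.8827 - 2.58 = 0.3027 eV

Ratio: KE₁/KE₂ = 3.9489/0.3027 = 13.0464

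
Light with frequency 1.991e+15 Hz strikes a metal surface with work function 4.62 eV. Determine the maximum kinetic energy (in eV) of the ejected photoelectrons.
3.6141 eV

Using Einstein's photoelectric equation: KE_max = hf - φ

First, calculate the photon energy:
E_photon = hf = (6.626×10⁻³⁴ J·s)(1.991e+15 Hz)
E_photon = 8.2341 eV

Then, the maximum kinetic energy:
KE_max = E_photon - φ = 8.2341 eV - 4.62 eV = 3.6141 eV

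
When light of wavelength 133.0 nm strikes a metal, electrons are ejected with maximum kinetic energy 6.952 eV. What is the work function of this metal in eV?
2.37 eV

From Einstein's photoelectric equation: KE_max = hf - φ = hc/λ - φ

Rearranging for φ:
φ = hc/λ - KE_max

Calculate photon energy:
E_photon = hc/λ = 9.3221 eV

Therefore:
φ = 9.3221 - 6.952 = 2.37 eV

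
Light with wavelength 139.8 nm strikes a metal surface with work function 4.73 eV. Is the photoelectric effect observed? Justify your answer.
Yes

For photoemission, the photon energy must exceed the work function.

Photon energy: E = hc/λ = 8.8687 eV
Work function: φ = 4.73 eV

Since E_photon (8.8687 eV) > φ (4.73 eV), photoemission WILL occur.
The threshold wavelength is λ₀ = hc/φ = 262.1 nm.
Since 139.8 nm < 262.1 nm, the light has sufficient energy.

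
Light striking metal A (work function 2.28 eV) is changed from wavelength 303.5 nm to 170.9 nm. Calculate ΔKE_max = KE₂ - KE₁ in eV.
3.1696 eV

Using Einstein's equation: KE_max = hc/λ - φ

For λ₁ = 303.5 nm:
KE₁ = hc/λ₁ - φ = 4.0851 - 2.28 = 1.8051 eV

For λ₂ = 170.9 nm:
KE₂ = hc/λ₂ - φ = 7.2548 - 2.28 = 4.9748 eV

Change in KE:
ΔKE = KE₂ - KE₁ = 4.9748 - 1.8051 = 3.1696 eV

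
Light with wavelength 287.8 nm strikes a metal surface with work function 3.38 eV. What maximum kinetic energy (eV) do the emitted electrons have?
0.9280 eV

Using Einstein's photoelectric equation: KE_max = hf - φ = hc/λ - φ

First, calculate the photon energy:
E_photon = hc/λ = (6.626×10⁻³⁴ J·s)(3×10⁸ m/s) / (287.8×10⁻⁹ m)
E_photon = 4.3080 eV

Then, the maximum kinetic energy:
KE_max = E_photon - φ = 4.3080 eV - 3.38 eV = 0.9280 eV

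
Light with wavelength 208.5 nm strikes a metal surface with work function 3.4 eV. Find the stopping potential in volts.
2.5465 V

The stopping potential V_s satisfies: eV_s = KE_max

First, find KE_max using Einstein's equation:
E_photon = hc/λ = 5.9465 eV
KE_max = E_photon - φ = 5.9465 - 3.4 = 2.5465 eV

Since eV_s = KE_max:
V_s = KE_max/e = 2.5465 V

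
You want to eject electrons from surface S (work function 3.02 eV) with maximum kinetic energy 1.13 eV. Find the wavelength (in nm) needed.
298.76 nm

From Einstein's equation: KE_max = hc/λ - φ

Rearranging for λ:
hc/λ = KE_max + φ
λ = hc/(KE_max + φ)

Required photon energy:
E_photon = KE_max + φ = 1.13 + 3.02 = 4.15 eV

Required wavelength:
λ = hc/E_photon = (6.626×10⁻³⁴)(3×10⁸) / (4.15 × 1.602×10⁻¹⁹)
λ = 298.76 nm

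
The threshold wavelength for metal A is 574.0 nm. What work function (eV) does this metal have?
2.16 eV

At the threshold wavelength, photon energy equals work function:
φ = hc/λ₀

Calculating:
φ = (6.626×10⁻³⁴ J·s)(3×10⁸ m/s) / (574.0×10⁻⁹ m)
φ = 2.16 eV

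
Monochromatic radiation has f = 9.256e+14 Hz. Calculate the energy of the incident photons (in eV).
3.8280 eV

Using E = hf:

E = hf = (6.626×10⁻³⁴ J·s)(9.256e+14 Hz)
E = 3.8280 eV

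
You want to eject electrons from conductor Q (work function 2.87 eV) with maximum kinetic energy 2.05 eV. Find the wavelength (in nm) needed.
252.00 nm

From Einstein's equation: KE_max = hc/λ - φ

Rearranging for λ:
hc/λ = KE_max + φ
λ = hc/(KE_max + φ)

Required photon energy:
E_photon = KE_max + φ = 2.05 + 2.87 = 4.92 eV

Required wavelength:
λ = hc/E_photon = (6.626×10⁻³⁴)(3×10⁸) / (4.92 × 1.602×10⁻¹⁹)
λ = 252.00 nm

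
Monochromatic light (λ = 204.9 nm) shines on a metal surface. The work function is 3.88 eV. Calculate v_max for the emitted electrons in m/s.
8.7388e+05 m/s

First, find the maximum kinetic energy:
E_photon = hc/λ = 6.0510 eV
KE_max = E_photon - φ = 6.0510 - 3.88 = 2.1710 eV

Convert to Joules: KE_max = 2.1710 × 1.602×10⁻¹⁹ J = 3.4783e-19 J

Then use KE = ½mv² to find velocity:
v = √(2·KE/m) = √(2 × 3.4783e-19 J / 9.109e-31 kg)
v = 8.7388e+05 m/s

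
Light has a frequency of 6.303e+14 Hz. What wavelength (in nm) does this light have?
475.63 nm

Using the wave equation: c = fλ

Solving for wavelength:
λ = c/f = (3×10⁸ m/s) / (6.303e+14 Hz)
λ = 475.63 nm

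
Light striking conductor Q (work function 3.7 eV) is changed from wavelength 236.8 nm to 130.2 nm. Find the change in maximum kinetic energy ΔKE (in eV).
4.2868 eV

Using Einstein's equation: KE_max = hc/λ - φ

For λ₁ = 236.8 nm:
KE₁ = hc/λ₁ - φ = 5.2358 - 3.7 = 1.5358 eV

For λ₂ = 130.2 nm:
KE₂ = hc/λ₂ - φ = 9.5226 - 3.7 = 5.8226 eV

Change in KE:
ΔKE = KE₂ - KE₁ = 5.8226 - 1.5358 = 4.2868 eV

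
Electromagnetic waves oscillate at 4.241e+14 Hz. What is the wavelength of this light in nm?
706.89 nm

Using the wave equation: c = fλ

Solving for wavelength:
λ = c/f = (3×10⁸ m/s) / (4.241e+14 Hz)
λ = 706.89 nm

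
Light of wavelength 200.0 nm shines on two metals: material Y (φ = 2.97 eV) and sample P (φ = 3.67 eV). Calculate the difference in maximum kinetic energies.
0.7000 eV

Using KE_max = hc/λ - φ for each metal:

Photon energy: E = hc/λ = 6.1992 eV

For material Y (φ₁ = 2.97 eV):
KE₁ = E - φ₁ = 6.1992 - 2.97 = 3.2292 eV

For sample P (φ₂ = 3.67 eV):
KE₂ = E - φ₂ = 6.1992 - 3.67 = 2.5292 eV

Difference:
ΔKE = KE₁ - KE₂ = 3.2292 - 2.5292 = 0.7000 eV

Note: The difference equals the difference in work functions: 3.67 - 2.97 = 0.70 eV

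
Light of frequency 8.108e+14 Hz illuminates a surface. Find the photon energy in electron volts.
3.3532 eV

Using E = hf:

E = hf = (6.626×10⁻³⁴ J·s)(8.108e+14 Hz)
E = 3.3532 eV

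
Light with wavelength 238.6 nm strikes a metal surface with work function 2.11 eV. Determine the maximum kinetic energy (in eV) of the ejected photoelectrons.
3.0863 eV

Using Einstein's photoelectric equation: KE_max = hf - φ = hc/λ - φ

First, calculate the photon energy:
E_photon = hc/λ = (6.626×10⁻³⁴ J·s)(3×10⁸ m/s) / (238.6×10⁻⁹ m)
E_photon = 5.1963 eV

Then, the maximum kinetic energy:
KE_max = E_photon - φ = 5.1963 eV - 2.11 eV = 3.0863 eV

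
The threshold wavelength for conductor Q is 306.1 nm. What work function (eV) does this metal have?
4.05 eV

At the threshold wavelength, photon energy equals work function:
φ = hc/λ₀

Calculating:
φ = (6.626×10⁻³⁴ J·s)(3×10⁸ m/s) / (306.1×10⁻⁹ m)
φ = 4.05 eV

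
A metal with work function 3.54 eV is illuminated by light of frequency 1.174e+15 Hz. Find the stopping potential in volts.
1.3153 V

The stopping potential V_s satisfies: eV_s = KE_max

First, find KE_max using Einstein's equation:
E_photon = hf = (6.626×10⁻³⁴ J·s)(1.174e+15 Hz) = 4.8553 eV
KE_max = E_photon - φ = 4.8553 - 3.54 = 1.3153 eV

Since eV_s = KE_max:
V_s = KE_max/e = 1.3153 V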